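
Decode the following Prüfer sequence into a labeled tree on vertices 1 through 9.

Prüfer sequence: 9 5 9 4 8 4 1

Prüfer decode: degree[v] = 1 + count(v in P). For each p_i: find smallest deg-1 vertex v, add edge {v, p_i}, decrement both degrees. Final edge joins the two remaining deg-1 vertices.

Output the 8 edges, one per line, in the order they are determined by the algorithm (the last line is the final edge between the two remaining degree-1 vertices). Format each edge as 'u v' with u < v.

Initial degrees: {1:2, 2:1, 3:1, 4:3, 5:2, 6:1, 7:1, 8:2, 9:3}
Step 1: smallest deg-1 vertex = 2, p_1 = 9. Add edge {2,9}. Now deg[2]=0, deg[9]=2.
Step 2: smallest deg-1 vertex = 3, p_2 = 5. Add edge {3,5}. Now deg[3]=0, deg[5]=1.
Step 3: smallest deg-1 vertex = 5, p_3 = 9. Add edge {5,9}. Now deg[5]=0, deg[9]=1.
Step 4: smallest deg-1 vertex = 6, p_4 = 4. Add edge {4,6}. Now deg[6]=0, deg[4]=2.
Step 5: smallest deg-1 vertex = 7, p_5 = 8. Add edge {7,8}. Now deg[7]=0, deg[8]=1.
Step 6: smallest deg-1 vertex = 8, p_6 = 4. Add edge {4,8}. Now deg[8]=0, deg[4]=1.
Step 7: smallest deg-1 vertex = 4, p_7 = 1. Add edge {1,4}. Now deg[4]=0, deg[1]=1.
Final: two remaining deg-1 vertices are 1, 9. Add edge {1,9}.

Answer: 2 9
3 5
5 9
4 6
7 8
4 8
1 4
1 9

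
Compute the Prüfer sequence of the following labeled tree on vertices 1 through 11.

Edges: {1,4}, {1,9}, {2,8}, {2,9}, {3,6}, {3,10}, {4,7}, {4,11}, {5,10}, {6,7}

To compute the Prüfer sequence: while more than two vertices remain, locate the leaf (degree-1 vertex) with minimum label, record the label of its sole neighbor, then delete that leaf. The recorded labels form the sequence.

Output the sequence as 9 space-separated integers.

Step 1: leaves = {5,8,11}. Remove smallest leaf 5, emit neighbor 10.
Step 2: leaves = {8,10,11}. Remove smallest leaf 8, emit neighbor 2.
Step 3: leaves = {2,10,11}. Remove smallest leaf 2, emit neighbor 9.
Step 4: leaves = {9,10,11}. Remove smallest leaf 9, emit neighbor 1.
Step 5: leaves = {1,10,11}. Remove smallest leaf 1, emit neighbor 4.
Step 6: leaves = {10,11}. Remove smallest leaf 10, emit neighbor 3.
Step 7: leaves = {3,11}. Remove smallest leaf 3, emit neighbor 6.
Step 8: leaves = {6,11}. Remove smallest leaf 6, emit neighbor 7.
Step 9: leaves = {7,11}. Remove smallest leaf 7, emit neighbor 4.
Done: 2 vertices remain (4, 11). Sequence = [10 2 9 1 4 3 6 7 4]

Answer: 10 2 9 1 4 3 6 7 4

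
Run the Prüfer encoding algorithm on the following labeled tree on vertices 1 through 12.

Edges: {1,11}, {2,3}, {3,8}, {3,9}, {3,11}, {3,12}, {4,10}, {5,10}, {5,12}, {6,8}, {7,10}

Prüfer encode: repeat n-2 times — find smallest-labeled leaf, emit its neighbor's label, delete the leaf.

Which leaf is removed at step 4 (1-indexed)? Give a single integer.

Step 1: current leaves = {1,2,4,6,7,9}. Remove leaf 1 (neighbor: 11).
Step 2: current leaves = {2,4,6,7,9,11}. Remove leaf 2 (neighbor: 3).
Step 3: current leaves = {4,6,7,9,11}. Remove leaf 4 (neighbor: 10).
Step 4: current leaves = {6,7,9,11}. Remove leaf 6 (neighbor: 8).

Answer: 6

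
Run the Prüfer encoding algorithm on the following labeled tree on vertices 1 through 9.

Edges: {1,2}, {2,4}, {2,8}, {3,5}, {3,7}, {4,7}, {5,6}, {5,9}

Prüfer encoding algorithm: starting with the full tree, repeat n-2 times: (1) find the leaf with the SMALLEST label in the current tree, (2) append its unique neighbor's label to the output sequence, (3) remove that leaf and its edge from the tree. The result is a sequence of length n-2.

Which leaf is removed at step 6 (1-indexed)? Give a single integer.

Step 1: current leaves = {1,6,8,9}. Remove leaf 1 (neighbor: 2).
Step 2: current leaves = {6,8,9}. Remove leaf 6 (neighbor: 5).
Step 3: current leaves = {8,9}. Remove leaf 8 (neighbor: 2).
Step 4: current leaves = {2,9}. Remove leaf 2 (neighbor: 4).
Step 5: current leaves = {4,9}. Remove leaf 4 (neighbor: 7).
Step 6: current leaves = {7,9}. Remove leaf 7 (neighbor: 3).

Answer: 7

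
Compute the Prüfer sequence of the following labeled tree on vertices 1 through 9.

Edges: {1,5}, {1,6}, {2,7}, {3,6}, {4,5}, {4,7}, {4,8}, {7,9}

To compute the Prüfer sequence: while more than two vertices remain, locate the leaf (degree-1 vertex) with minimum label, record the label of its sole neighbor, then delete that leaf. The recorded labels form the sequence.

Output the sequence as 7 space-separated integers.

Answer: 7 6 1 5 4 4 7

Derivation:
Step 1: leaves = {2,3,8,9}. Remove smallest leaf 2, emit neighbor 7.
Step 2: leaves = {3,8,9}. Remove smallest leaf 3, emit neighbor 6.
Step 3: leaves = {6,8,9}. Remove smallest leaf 6, emit neighbor 1.
Step 4: leaves = {1,8,9}. Remove smallest leaf 1, emit neighbor 5.
Step 5: leaves = {5,8,9}. Remove smallest leaf 5, emit neighbor 4.
Step 6: leaves = {8,9}. Remove smallest leaf 8, emit neighbor 4.
Step 7: leaves = {4,9}. Remove smallest leaf 4, emit neighbor 7.
Done: 2 vertices remain (7, 9). Sequence = [7 6 1 5 4 4 7]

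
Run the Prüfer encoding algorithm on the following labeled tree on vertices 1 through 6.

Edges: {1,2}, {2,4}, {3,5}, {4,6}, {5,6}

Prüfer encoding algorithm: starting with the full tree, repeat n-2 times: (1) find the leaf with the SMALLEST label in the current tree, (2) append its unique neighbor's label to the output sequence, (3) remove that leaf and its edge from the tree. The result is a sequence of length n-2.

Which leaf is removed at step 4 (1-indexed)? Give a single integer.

Answer: 4

Derivation:
Step 1: current leaves = {1,3}. Remove leaf 1 (neighbor: 2).
Step 2: current leaves = {2,3}. Remove leaf 2 (neighbor: 4).
Step 3: current leaves = {3,4}. Remove leaf 3 (neighbor: 5).
Step 4: current leaves = {4,5}. Remove leaf 4 (neighbor: 6).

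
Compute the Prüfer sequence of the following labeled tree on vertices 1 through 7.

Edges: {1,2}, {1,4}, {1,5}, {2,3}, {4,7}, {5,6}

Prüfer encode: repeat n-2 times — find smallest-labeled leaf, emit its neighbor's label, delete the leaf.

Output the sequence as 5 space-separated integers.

Answer: 2 1 5 1 4

Derivation:
Step 1: leaves = {3,6,7}. Remove smallest leaf 3, emit neighbor 2.
Step 2: leaves = {2,6,7}. Remove smallest leaf 2, emit neighbor 1.
Step 3: leaves = {6,7}. Remove smallest leaf 6, emit neighbor 5.
Step 4: leaves = {5,7}. Remove smallest leaf 5, emit neighbor 1.
Step 5: leaves = {1,7}. Remove smallest leaf 1, emit neighbor 4.
Done: 2 vertices remain (4, 7). Sequence = [2 1 5 1 4]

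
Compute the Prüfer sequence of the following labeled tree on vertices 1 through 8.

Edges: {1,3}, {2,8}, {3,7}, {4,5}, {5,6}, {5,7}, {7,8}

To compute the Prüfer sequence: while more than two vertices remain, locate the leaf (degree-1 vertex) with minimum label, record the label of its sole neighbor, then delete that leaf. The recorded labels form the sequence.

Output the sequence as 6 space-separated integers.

Step 1: leaves = {1,2,4,6}. Remove smallest leaf 1, emit neighbor 3.
Step 2: leaves = {2,3,4,6}. Remove smallest leaf 2, emit neighbor 8.
Step 3: leaves = {3,4,6,8}. Remove smallest leaf 3, emit neighbor 7.
Step 4: leaves = {4,6,8}. Remove smallest leaf 4, emit neighbor 5.
Step 5: leaves = {6,8}. Remove smallest leaf 6, emit neighbor 5.
Step 6: leaves = {5,8}. Remove smallest leaf 5, emit neighbor 7.
Done: 2 vertices remain (7, 8). Sequence = [3 8 7 5 5 7]

Answer: 3 8 7 5 5 7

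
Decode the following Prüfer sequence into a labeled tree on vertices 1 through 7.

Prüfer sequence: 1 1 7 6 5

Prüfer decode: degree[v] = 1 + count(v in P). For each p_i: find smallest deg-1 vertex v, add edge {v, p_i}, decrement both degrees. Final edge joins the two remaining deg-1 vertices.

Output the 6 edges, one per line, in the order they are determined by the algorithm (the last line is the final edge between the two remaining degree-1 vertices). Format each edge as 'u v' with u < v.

Initial degrees: {1:3, 2:1, 3:1, 4:1, 5:2, 6:2, 7:2}
Step 1: smallest deg-1 vertex = 2, p_1 = 1. Add edge {1,2}. Now deg[2]=0, deg[1]=2.
Step 2: smallest deg-1 vertex = 3, p_2 = 1. Add edge {1,3}. Now deg[3]=0, deg[1]=1.
Step 3: smallest deg-1 vertex = 1, p_3 = 7. Add edge {1,7}. Now deg[1]=0, deg[7]=1.
Step 4: smallest deg-1 vertex = 4, p_4 = 6. Add edge {4,6}. Now deg[4]=0, deg[6]=1.
Step 5: smallest deg-1 vertex = 6, p_5 = 5. Add edge {5,6}. Now deg[6]=0, deg[5]=1.
Final: two remaining deg-1 vertices are 5, 7. Add edge {5,7}.

Answer: 1 2
1 3
1 7
4 6
5 6
5 7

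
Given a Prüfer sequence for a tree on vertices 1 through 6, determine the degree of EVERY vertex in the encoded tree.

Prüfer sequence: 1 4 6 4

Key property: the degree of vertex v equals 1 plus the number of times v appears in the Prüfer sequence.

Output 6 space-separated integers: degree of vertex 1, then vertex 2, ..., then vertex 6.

p_1 = 1: count[1] becomes 1
p_2 = 4: count[4] becomes 1
p_3 = 6: count[6] becomes 1
p_4 = 4: count[4] becomes 2
Degrees (1 + count): deg[1]=1+1=2, deg[2]=1+0=1, deg[3]=1+0=1, deg[4]=1+2=3, deg[5]=1+0=1, deg[6]=1+1=2

Answer: 2 1 1 3 1 2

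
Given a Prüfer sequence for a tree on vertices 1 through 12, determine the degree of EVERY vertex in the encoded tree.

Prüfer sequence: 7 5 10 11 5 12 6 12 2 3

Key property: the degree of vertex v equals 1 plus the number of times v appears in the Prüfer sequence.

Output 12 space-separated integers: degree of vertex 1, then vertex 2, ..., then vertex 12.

p_1 = 7: count[7] becomes 1
p_2 = 5: count[5] becomes 1
p_3 = 10: count[10] becomes 1
p_4 = 11: count[11] becomes 1
p_5 = 5: count[5] becomes 2
p_6 = 12: count[12] becomes 1
p_7 = 6: count[6] becomes 1
p_8 = 12: count[12] becomes 2
p_9 = 2: count[2] becomes 1
p_10 = 3: count[3] becomes 1
Degrees (1 + count): deg[1]=1+0=1, deg[2]=1+1=2, deg[3]=1+1=2, deg[4]=1+0=1, deg[5]=1+2=3, deg[6]=1+1=2, deg[7]=1+1=2, deg[8]=1+0=1, deg[9]=1+0=1, deg[10]=1+1=2, deg[11]=1+1=2, deg[12]=1+2=3

Answer: 1 2 2 1 3 2 2 1 1 2 2 3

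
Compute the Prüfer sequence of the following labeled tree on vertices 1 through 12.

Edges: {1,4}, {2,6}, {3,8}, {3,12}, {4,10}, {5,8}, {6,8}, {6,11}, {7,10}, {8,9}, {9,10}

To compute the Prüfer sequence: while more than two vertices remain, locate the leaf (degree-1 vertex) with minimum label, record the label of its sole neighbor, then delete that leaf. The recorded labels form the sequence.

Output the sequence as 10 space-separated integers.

Answer: 4 6 10 8 10 9 8 6 8 3

Derivation:
Step 1: leaves = {1,2,5,7,11,12}. Remove smallest leaf 1, emit neighbor 4.
Step 2: leaves = {2,4,5,7,11,12}. Remove smallest leaf 2, emit neighbor 6.
Step 3: leaves = {4,5,7,11,12}. Remove smallest leaf 4, emit neighbor 10.
Step 4: leaves = {5,7,11,12}. Remove smallest leaf 5, emit neighbor 8.
Step 5: leaves = {7,11,12}. Remove smallest leaf 7, emit neighbor 10.
Step 6: leaves = {10,11,12}. Remove smallest leaf 10, emit neighbor 9.
Step 7: leaves = {9,11,12}. Remove smallest leaf 9, emit neighbor 8.
Step 8: leaves = {11,12}. Remove smallest leaf 11, emit neighbor 6.
Step 9: leaves = {6,12}. Remove smallest leaf 6, emit neighbor 8.
Step 10: leaves = {8,12}. Remove smallest leaf 8, emit neighbor 3.
Done: 2 vertices remain (3, 12). Sequence = [4 6 10 8 10 9 8 6 8 3]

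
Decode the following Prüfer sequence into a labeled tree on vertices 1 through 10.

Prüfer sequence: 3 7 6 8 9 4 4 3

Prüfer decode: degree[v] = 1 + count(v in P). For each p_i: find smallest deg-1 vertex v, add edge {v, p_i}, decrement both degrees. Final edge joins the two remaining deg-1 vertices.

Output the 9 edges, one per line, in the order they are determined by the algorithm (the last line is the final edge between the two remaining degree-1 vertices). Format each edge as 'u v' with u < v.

Initial degrees: {1:1, 2:1, 3:3, 4:3, 5:1, 6:2, 7:2, 8:2, 9:2, 10:1}
Step 1: smallest deg-1 vertex = 1, p_1 = 3. Add edge {1,3}. Now deg[1]=0, deg[3]=2.
Step 2: smallest deg-1 vertex = 2, p_2 = 7. Add edge {2,7}. Now deg[2]=0, deg[7]=1.
Step 3: smallest deg-1 vertex = 5, p_3 = 6. Add edge {5,6}. Now deg[5]=0, deg[6]=1.
Step 4: smallest deg-1 vertex = 6, p_4 = 8. Add edge {6,8}. Now deg[6]=0, deg[8]=1.
Step 5: smallest deg-1 vertex = 7, p_5 = 9. Add edge {7,9}. Now deg[7]=0, deg[9]=1.
Step 6: smallest deg-1 vertex = 8, p_6 = 4. Add edge {4,8}. Now deg[8]=0, deg[4]=2.
Step 7: smallest deg-1 vertex = 9, p_7 = 4. Add edge {4,9}. Now deg[9]=0, deg[4]=1.
Step 8: smallest deg-1 vertex = 4, p_8 = 3. Add edge {3,4}. Now deg[4]=0, deg[3]=1.
Final: two remaining deg-1 vertices are 3, 10. Add edge {3,10}.

Answer: 1 3
2 7
5 6
6 8
7 9
4 8
4 9
3 4
3 10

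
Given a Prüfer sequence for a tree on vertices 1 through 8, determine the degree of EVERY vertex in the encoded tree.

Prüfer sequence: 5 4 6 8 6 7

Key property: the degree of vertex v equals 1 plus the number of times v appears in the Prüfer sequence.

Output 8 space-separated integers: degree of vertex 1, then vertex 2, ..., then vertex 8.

Answer: 1 1 1 2 2 3 2 2

Derivation:
p_1 = 5: count[5] becomes 1
p_2 = 4: count[4] becomes 1
p_3 = 6: count[6] becomes 1
p_4 = 8: count[8] becomes 1
p_5 = 6: count[6] becomes 2
p_6 = 7: count[7] becomes 1
Degrees (1 + count): deg[1]=1+0=1, deg[2]=1+0=1, deg[3]=1+0=1, deg[4]=1+1=2, deg[5]=1+1=2, deg[6]=1+2=3, deg[7]=1+1=2, deg[8]=1+1=2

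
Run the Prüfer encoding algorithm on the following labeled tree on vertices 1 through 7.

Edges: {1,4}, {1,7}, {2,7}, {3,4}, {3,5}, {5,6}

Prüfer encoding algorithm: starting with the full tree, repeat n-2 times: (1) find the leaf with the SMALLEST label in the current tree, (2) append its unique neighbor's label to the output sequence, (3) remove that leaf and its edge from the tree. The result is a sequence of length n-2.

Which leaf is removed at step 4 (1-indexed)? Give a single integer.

Answer: 3

Derivation:
Step 1: current leaves = {2,6}. Remove leaf 2 (neighbor: 7).
Step 2: current leaves = {6,7}. Remove leaf 6 (neighbor: 5).
Step 3: current leaves = {5,7}. Remove leaf 5 (neighbor: 3).
Step 4: current leaves = {3,7}. Remove leaf 3 (neighbor: 4).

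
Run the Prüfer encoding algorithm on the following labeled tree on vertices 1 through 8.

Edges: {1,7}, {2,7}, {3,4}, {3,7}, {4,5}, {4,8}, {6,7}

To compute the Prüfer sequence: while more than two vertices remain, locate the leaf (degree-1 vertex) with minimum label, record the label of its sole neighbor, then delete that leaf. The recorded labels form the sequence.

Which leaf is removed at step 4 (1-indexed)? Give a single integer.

Answer: 6

Derivation:
Step 1: current leaves = {1,2,5,6,8}. Remove leaf 1 (neighbor: 7).
Step 2: current leaves = {2,5,6,8}. Remove leaf 2 (neighbor: 7).
Step 3: current leaves = {5,6,8}. Remove leaf 5 (neighbor: 4).
Step 4: current leaves = {6,8}. Remove leaf 6 (neighbor: 7).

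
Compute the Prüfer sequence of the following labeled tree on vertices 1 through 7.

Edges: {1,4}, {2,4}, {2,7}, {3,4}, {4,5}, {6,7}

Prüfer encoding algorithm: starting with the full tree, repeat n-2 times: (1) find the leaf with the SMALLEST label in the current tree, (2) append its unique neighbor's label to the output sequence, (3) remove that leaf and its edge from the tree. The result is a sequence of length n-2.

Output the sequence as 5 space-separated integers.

Step 1: leaves = {1,3,5,6}. Remove smallest leaf 1, emit neighbor 4.
Step 2: leaves = {3,5,6}. Remove smallest leaf 3, emit neighbor 4.
Step 3: leaves = {5,6}. Remove smallest leaf 5, emit neighbor 4.
Step 4: leaves = {4,6}. Remove smallest leaf 4, emit neighbor 2.
Step 5: leaves = {2,6}. Remove smallest leaf 2, emit neighbor 7.
Done: 2 vertices remain (6, 7). Sequence = [4 4 4 2 7]

Answer: 4 4 4 2 7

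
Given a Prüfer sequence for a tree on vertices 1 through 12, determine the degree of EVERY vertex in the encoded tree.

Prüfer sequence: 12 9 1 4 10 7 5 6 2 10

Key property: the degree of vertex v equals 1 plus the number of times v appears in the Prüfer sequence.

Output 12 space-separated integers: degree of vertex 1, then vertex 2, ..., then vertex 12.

Answer: 2 2 1 2 2 2 2 1 2 3 1 2

Derivation:
p_1 = 12: count[12] becomes 1
p_2 = 9: count[9] becomes 1
p_3 = 1: count[1] becomes 1
p_4 = 4: count[4] becomes 1
p_5 = 10: count[10] becomes 1
p_6 = 7: count[7] becomes 1
p_7 = 5: count[5] becomes 1
p_8 = 6: count[6] becomes 1
p_9 = 2: count[2] becomes 1
p_10 = 10: count[10] becomes 2
Degrees (1 + count): deg[1]=1+1=2, deg[2]=1+1=2, deg[3]=1+0=1, deg[4]=1+1=2, deg[5]=1+1=2, deg[6]=1+1=2, deg[7]=1+1=2, deg[8]=1+0=1, deg[9]=1+1=2, deg[10]=1+2=3, deg[11]=1+0=1, deg[12]=1+1=2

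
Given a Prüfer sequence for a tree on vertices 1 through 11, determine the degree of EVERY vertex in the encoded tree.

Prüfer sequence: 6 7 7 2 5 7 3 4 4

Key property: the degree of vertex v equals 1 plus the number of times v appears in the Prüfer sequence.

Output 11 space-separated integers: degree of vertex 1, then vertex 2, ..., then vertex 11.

p_1 = 6: count[6] becomes 1
p_2 = 7: count[7] becomes 1
p_3 = 7: count[7] becomes 2
p_4 = 2: count[2] becomes 1
p_5 = 5: count[5] becomes 1
p_6 = 7: count[7] becomes 3
p_7 = 3: count[3] becomes 1
p_8 = 4: count[4] becomes 1
p_9 = 4: count[4] becomes 2
Degrees (1 + count): deg[1]=1+0=1, deg[2]=1+1=2, deg[3]=1+1=2, deg[4]=1+2=3, deg[5]=1+1=2, deg[6]=1+1=2, deg[7]=1+3=4, deg[8]=1+0=1, deg[9]=1+0=1, deg[10]=1+0=1, deg[11]=1+0=1

Answer: 1 2 2 3 2 2 4 1 1 1 1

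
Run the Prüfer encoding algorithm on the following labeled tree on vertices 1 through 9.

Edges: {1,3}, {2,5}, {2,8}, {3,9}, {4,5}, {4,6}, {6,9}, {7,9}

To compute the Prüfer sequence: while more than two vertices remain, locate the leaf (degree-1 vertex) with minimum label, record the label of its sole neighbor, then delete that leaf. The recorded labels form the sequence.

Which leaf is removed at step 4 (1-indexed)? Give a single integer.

Step 1: current leaves = {1,7,8}. Remove leaf 1 (neighbor: 3).
Step 2: current leaves = {3,7,8}. Remove leaf 3 (neighbor: 9).
Step 3: current leaves = {7,8}. Remove leaf 7 (neighbor: 9).
Step 4: current leaves = {8,9}. Remove leaf 8 (neighbor: 2).

Answer: 8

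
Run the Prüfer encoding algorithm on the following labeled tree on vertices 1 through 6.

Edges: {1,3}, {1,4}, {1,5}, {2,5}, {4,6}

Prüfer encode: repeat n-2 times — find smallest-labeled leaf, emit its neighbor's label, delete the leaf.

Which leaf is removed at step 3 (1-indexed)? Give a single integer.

Step 1: current leaves = {2,3,6}. Remove leaf 2 (neighbor: 5).
Step 2: current leaves = {3,5,6}. Remove leaf 3 (neighbor: 1).
Step 3: current leaves = {5,6}. Remove leaf 5 (neighbor: 1).

Answer: 5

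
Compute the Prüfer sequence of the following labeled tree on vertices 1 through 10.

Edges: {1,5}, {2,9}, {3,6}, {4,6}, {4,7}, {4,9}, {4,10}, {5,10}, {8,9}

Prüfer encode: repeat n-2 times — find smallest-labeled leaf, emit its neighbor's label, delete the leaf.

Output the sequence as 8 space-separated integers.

Answer: 5 9 6 10 4 4 9 4

Derivation:
Step 1: leaves = {1,2,3,7,8}. Remove smallest leaf 1, emit neighbor 5.
Step 2: leaves = {2,3,5,7,8}. Remove smallest leaf 2, emit neighbor 9.
Step 3: leaves = {3,5,7,8}. Remove smallest leaf 3, emit neighbor 6.
Step 4: leaves = {5,6,7,8}. Remove smallest leaf 5, emit neighbor 10.
Step 5: leaves = {6,7,8,10}. Remove smallest leaf 6, emit neighbor 4.
Step 6: leaves = {7,8,10}. Remove smallest leaf 7, emit neighbor 4.
Step 7: leaves = {8,10}. Remove smallest leaf 8, emit neighbor 9.
Step 8: leaves = {9,10}. Remove smallest leaf 9, emit neighbor 4.
Done: 2 vertices remain (4, 10). Sequence = [5 9 6 10 4 4 9 4]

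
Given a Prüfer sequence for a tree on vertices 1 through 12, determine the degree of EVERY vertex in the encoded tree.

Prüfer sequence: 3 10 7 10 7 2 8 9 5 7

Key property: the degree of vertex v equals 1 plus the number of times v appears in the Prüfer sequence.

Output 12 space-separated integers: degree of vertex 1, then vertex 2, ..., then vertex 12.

p_1 = 3: count[3] becomes 1
p_2 = 10: count[10] becomes 1
p_3 = 7: count[7] becomes 1
p_4 = 10: count[10] becomes 2
p_5 = 7: count[7] becomes 2
p_6 = 2: count[2] becomes 1
p_7 = 8: count[8] becomes 1
p_8 = 9: count[9] becomes 1
p_9 = 5: count[5] becomes 1
p_10 = 7: count[7] becomes 3
Degrees (1 + count): deg[1]=1+0=1, deg[2]=1+1=2, deg[3]=1+1=2, deg[4]=1+0=1, deg[5]=1+1=2, deg[6]=1+0=1, deg[7]=1+3=4, deg[8]=1+1=2, deg[9]=1+1=2, deg[10]=1+2=3, deg[11]=1+0=1, deg[12]=1+0=1

Answer: 1 2 2 1 2 1 4 2 2 3 1 1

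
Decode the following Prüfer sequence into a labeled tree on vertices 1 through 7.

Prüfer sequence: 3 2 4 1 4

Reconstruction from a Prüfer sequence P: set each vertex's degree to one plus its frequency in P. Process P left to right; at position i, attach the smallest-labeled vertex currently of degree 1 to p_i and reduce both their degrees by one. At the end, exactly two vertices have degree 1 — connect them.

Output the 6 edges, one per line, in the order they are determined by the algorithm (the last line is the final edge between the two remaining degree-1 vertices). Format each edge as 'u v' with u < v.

Answer: 3 5
2 3
2 4
1 6
1 4
4 7

Derivation:
Initial degrees: {1:2, 2:2, 3:2, 4:3, 5:1, 6:1, 7:1}
Step 1: smallest deg-1 vertex = 5, p_1 = 3. Add edge {3,5}. Now deg[5]=0, deg[3]=1.
Step 2: smallest deg-1 vertex = 3, p_2 = 2. Add edge {2,3}. Now deg[3]=0, deg[2]=1.
Step 3: smallest deg-1 vertex = 2, p_3 = 4. Add edge {2,4}. Now deg[2]=0, deg[4]=2.
Step 4: smallest deg-1 vertex = 6, p_4 = 1. Add edge {1,6}. Now deg[6]=0, deg[1]=1.
Step 5: smallest deg-1 vertex = 1, p_5 = 4. Add edge {1,4}. Now deg[1]=0, deg[4]=1.
Final: two remaining deg-1 vertices are 4, 7. Add edge {4,7}.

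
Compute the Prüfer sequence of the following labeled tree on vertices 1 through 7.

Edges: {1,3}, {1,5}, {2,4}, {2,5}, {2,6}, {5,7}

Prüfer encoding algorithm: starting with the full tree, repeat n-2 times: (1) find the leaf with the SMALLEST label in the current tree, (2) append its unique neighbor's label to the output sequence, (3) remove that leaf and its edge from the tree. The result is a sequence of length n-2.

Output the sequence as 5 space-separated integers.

Answer: 1 5 2 2 5

Derivation:
Step 1: leaves = {3,4,6,7}. Remove smallest leaf 3, emit neighbor 1.
Step 2: leaves = {1,4,6,7}. Remove smallest leaf 1, emit neighbor 5.
Step 3: leaves = {4,6,7}. Remove smallest leaf 4, emit neighbor 2.
Step 4: leaves = {6,7}. Remove smallest leaf 6, emit neighbor 2.
Step 5: leaves = {2,7}. Remove smallest leaf 2, emit neighbor 5.
Done: 2 vertices remain (5, 7). Sequence = [1 5 2 2 5]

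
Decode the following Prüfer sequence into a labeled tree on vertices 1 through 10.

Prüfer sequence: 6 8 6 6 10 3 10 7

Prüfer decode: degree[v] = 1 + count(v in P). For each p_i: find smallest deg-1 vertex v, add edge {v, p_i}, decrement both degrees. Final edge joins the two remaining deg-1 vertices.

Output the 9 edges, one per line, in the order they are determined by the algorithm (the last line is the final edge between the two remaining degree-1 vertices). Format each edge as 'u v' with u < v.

Answer: 1 6
2 8
4 6
5 6
6 10
3 8
3 10
7 9
7 10

Derivation:
Initial degrees: {1:1, 2:1, 3:2, 4:1, 5:1, 6:4, 7:2, 8:2, 9:1, 10:3}
Step 1: smallest deg-1 vertex = 1, p_1 = 6. Add edge {1,6}. Now deg[1]=0, deg[6]=3.
Step 2: smallest deg-1 vertex = 2, p_2 = 8. Add edge {2,8}. Now deg[2]=0, deg[8]=1.
Step 3: smallest deg-1 vertex = 4, p_3 = 6. Add edge {4,6}. Now deg[4]=0, deg[6]=2.
Step 4: smallest deg-1 vertex = 5, p_4 = 6. Add edge {5,6}. Now deg[5]=0, deg[6]=1.
Step 5: smallest deg-1 vertex = 6, p_5 = 10. Add edge {6,10}. Now deg[6]=0, deg[10]=2.
Step 6: smallest deg-1 vertex = 8, p_6 = 3. Add edge {3,8}. Now deg[8]=0, deg[3]=1.
Step 7: smallest deg-1 vertex = 3, p_7 = 10. Add edge {3,10}. Now deg[3]=0, deg[10]=1.
Step 8: smallest deg-1 vertex = 9, p_8 = 7. Add edge {7,9}. Now deg[9]=0, deg[7]=1.
Final: two remaining deg-1 vertices are 7, 10. Add edge {7,10}.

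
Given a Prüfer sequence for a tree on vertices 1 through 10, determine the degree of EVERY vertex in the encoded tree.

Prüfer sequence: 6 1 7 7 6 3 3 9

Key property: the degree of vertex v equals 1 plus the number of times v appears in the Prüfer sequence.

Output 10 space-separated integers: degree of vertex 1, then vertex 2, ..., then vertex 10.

p_1 = 6: count[6] becomes 1
p_2 = 1: count[1] becomes 1
p_3 = 7: count[7] becomes 1
p_4 = 7: count[7] becomes 2
p_5 = 6: count[6] becomes 2
p_6 = 3: count[3] becomes 1
p_7 = 3: count[3] becomes 2
p_8 = 9: count[9] becomes 1
Degrees (1 + count): deg[1]=1+1=2, deg[2]=1+0=1, deg[3]=1+2=3, deg[4]=1+0=1, deg[5]=1+0=1, deg[6]=1+2=3, deg[7]=1+2=3, deg[8]=1+0=1, deg[9]=1+1=2, deg[10]=1+0=1

Answer: 2 1 3 1 1 3 3 1 2 1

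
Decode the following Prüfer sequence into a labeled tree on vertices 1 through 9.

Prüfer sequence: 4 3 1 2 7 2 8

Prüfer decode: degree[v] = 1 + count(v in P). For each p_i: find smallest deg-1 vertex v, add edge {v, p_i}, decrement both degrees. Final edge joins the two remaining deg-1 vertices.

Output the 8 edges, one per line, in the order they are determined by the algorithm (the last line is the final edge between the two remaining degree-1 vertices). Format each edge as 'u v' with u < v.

Initial degrees: {1:2, 2:3, 3:2, 4:2, 5:1, 6:1, 7:2, 8:2, 9:1}
Step 1: smallest deg-1 vertex = 5, p_1 = 4. Add edge {4,5}. Now deg[5]=0, deg[4]=1.
Step 2: smallest deg-1 vertex = 4, p_2 = 3. Add edge {3,4}. Now deg[4]=0, deg[3]=1.
Step 3: smallest deg-1 vertex = 3, p_3 = 1. Add edge {1,3}. Now deg[3]=0, deg[1]=1.
Step 4: smallest deg-1 vertex = 1, p_4 = 2. Add edge {1,2}. Now deg[1]=0, deg[2]=2.
Step 5: smallest deg-1 vertex = 6, p_5 = 7. Add edge {6,7}. Now deg[6]=0, deg[7]=1.
Step 6: smallest deg-1 vertex = 7, p_6 = 2. Add edge {2,7}. Now deg[7]=0, deg[2]=1.
Step 7: smallest deg-1 vertex = 2, p_7 = 8. Add edge {2,8}. Now deg[2]=0, deg[8]=1.
Final: two remaining deg-1 vertices are 8, 9. Add edge {8,9}.

Answer: 4 5
3 4
1 3
1 2
6 7
2 7
2 8
8 9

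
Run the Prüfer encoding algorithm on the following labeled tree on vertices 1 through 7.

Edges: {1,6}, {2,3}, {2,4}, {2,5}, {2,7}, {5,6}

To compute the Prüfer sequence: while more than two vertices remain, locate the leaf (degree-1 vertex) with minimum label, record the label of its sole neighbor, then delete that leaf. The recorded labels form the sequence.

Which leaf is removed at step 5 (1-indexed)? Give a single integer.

Step 1: current leaves = {1,3,4,7}. Remove leaf 1 (neighbor: 6).
Step 2: current leaves = {3,4,6,7}. Remove leaf 3 (neighbor: 2).
Step 3: current leaves = {4,6,7}. Remove leaf 4 (neighbor: 2).
Step 4: current leaves = {6,7}. Remove leaf 6 (neighbor: 5).
Step 5: current leaves = {5,7}. Remove leaf 5 (neighbor: 2).

Answer: 5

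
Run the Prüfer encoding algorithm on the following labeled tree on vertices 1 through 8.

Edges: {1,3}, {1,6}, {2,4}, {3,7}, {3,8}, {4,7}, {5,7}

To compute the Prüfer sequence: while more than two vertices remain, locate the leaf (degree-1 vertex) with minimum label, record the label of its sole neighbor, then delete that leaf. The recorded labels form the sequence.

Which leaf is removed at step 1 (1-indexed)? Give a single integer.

Answer: 2

Derivation:
Step 1: current leaves = {2,5,6,8}. Remove leaf 2 (neighbor: 4).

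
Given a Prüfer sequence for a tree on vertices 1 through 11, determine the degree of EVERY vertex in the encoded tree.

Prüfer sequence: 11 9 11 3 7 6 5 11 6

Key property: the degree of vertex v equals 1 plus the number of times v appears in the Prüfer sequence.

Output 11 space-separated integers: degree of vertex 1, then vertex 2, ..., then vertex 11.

Answer: 1 1 2 1 2 3 2 1 2 1 4

Derivation:
p_1 = 11: count[11] becomes 1
p_2 = 9: count[9] becomes 1
p_3 = 11: count[11] becomes 2
p_4 = 3: count[3] becomes 1
p_5 = 7: count[7] becomes 1
p_6 = 6: count[6] becomes 1
p_7 = 5: count[5] becomes 1
p_8 = 11: count[11] becomes 3
p_9 = 6: count[6] becomes 2
Degrees (1 + count): deg[1]=1+0=1, deg[2]=1+0=1, deg[3]=1+1=2, deg[4]=1+0=1, deg[5]=1+1=2, deg[6]=1+2=3, deg[7]=1+1=2, deg[8]=1+0=1, deg[9]=1+1=2, deg[10]=1+0=1, deg[11]=1+3=4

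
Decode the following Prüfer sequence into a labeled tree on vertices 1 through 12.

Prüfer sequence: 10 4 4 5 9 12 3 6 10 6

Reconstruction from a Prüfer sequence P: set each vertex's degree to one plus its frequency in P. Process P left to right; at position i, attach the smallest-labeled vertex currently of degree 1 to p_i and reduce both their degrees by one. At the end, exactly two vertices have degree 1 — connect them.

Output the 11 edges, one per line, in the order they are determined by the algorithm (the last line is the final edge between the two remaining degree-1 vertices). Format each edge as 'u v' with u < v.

Initial degrees: {1:1, 2:1, 3:2, 4:3, 5:2, 6:3, 7:1, 8:1, 9:2, 10:3, 11:1, 12:2}
Step 1: smallest deg-1 vertex = 1, p_1 = 10. Add edge {1,10}. Now deg[1]=0, deg[10]=2.
Step 2: smallest deg-1 vertex = 2, p_2 = 4. Add edge {2,4}. Now deg[2]=0, deg[4]=2.
Step 3: smallest deg-1 vertex = 7, p_3 = 4. Add edge {4,7}. Now deg[7]=0, deg[4]=1.
Step 4: smallest deg-1 vertex = 4, p_4 = 5. Add edge {4,5}. Now deg[4]=0, deg[5]=1.
Step 5: smallest deg-1 vertex = 5, p_5 = 9. Add edge {5,9}. Now deg[5]=0, deg[9]=1.
Step 6: smallest deg-1 vertex = 8, p_6 = 12. Add edge {8,12}. Now deg[8]=0, deg[12]=1.
Step 7: smallest deg-1 vertex = 9, p_7 = 3. Add edge {3,9}. Now deg[9]=0, deg[3]=1.
Step 8: smallest deg-1 vertex = 3, p_8 = 6. Add edge {3,6}. Now deg[3]=0, deg[6]=2.
Step 9: smallest deg-1 vertex = 11, p_9 = 10. Add edge {10,11}. Now deg[11]=0, deg[10]=1.
Step 10: smallest deg-1 vertex = 10, p_10 = 6. Add edge {6,10}. Now deg[10]=0, deg[6]=1.
Final: two remaining deg-1 vertices are 6, 12. Add edge {6,12}.

Answer: 1 10
2 4
4 7
4 5
5 9
8 12
3 9
3 6
10 11
6 10
6 12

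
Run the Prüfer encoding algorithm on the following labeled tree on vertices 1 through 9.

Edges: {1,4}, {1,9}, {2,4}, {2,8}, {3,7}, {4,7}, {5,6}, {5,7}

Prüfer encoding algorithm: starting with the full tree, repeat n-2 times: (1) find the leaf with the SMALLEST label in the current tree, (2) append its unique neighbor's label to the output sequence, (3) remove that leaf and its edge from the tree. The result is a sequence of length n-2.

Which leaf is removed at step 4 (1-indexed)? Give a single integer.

Answer: 7

Derivation:
Step 1: current leaves = {3,6,8,9}. Remove leaf 3 (neighbor: 7).
Step 2: current leaves = {6,8,9}. Remove leaf 6 (neighbor: 5).
Step 3: current leaves = {5,8,9}. Remove leaf 5 (neighbor: 7).
Step 4: current leaves = {7,8,9}. Remove leaf 7 (neighbor: 4).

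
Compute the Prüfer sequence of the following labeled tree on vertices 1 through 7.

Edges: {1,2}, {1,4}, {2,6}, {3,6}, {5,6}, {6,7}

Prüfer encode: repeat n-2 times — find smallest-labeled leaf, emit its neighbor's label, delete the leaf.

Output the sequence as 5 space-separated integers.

Answer: 6 1 2 6 6

Derivation:
Step 1: leaves = {3,4,5,7}. Remove smallest leaf 3, emit neighbor 6.
Step 2: leaves = {4,5,7}. Remove smallest leaf 4, emit neighbor 1.
Step 3: leaves = {1,5,7}. Remove smallest leaf 1, emit neighbor 2.
Step 4: leaves = {2,5,7}. Remove smallest leaf 2, emit neighbor 6.
Step 5: leaves = {5,7}. Remove smallest leaf 5, emit neighbor 6.
Done: 2 vertices remain (6, 7). Sequence = [6 1 2 6 6]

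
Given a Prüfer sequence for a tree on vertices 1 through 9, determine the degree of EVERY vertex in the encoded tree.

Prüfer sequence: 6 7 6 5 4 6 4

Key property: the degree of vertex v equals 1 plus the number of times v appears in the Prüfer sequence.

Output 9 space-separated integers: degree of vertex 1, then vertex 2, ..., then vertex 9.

p_1 = 6: count[6] becomes 1
p_2 = 7: count[7] becomes 1
p_3 = 6: count[6] becomes 2
p_4 = 5: count[5] becomes 1
p_5 = 4: count[4] becomes 1
p_6 = 6: count[6] becomes 3
p_7 = 4: count[4] becomes 2
Degrees (1 + count): deg[1]=1+0=1, deg[2]=1+0=1, deg[3]=1+0=1, deg[4]=1+2=3, deg[5]=1+1=2, deg[6]=1+3=4, deg[7]=1+1=2, deg[8]=1+0=1, deg[9]=1+0=1

Answer: 1 1 1 3 2 4 2 1 1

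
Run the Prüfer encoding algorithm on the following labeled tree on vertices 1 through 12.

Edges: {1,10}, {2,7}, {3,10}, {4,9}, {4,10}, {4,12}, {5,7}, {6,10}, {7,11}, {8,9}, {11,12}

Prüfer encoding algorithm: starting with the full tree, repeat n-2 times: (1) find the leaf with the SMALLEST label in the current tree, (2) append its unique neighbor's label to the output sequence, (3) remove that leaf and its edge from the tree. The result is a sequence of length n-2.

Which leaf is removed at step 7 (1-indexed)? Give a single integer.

Answer: 8

Derivation:
Step 1: current leaves = {1,2,3,5,6,8}. Remove leaf 1 (neighbor: 10).
Step 2: current leaves = {2,3,5,6,8}. Remove leaf 2 (neighbor: 7).
Step 3: current leaves = {3,5,6,8}. Remove leaf 3 (neighbor: 10).
Step 4: current leaves = {5,6,8}. Remove leaf 5 (neighbor: 7).
Step 5: current leaves = {6,7,8}. Remove leaf 6 (neighbor: 10).
Step 6: current leaves = {7,8,10}. Remove leaf 7 (neighbor: 11).
Step 7: current leaves = {8,10,11}. Remove leaf 8 (neighbor: 9).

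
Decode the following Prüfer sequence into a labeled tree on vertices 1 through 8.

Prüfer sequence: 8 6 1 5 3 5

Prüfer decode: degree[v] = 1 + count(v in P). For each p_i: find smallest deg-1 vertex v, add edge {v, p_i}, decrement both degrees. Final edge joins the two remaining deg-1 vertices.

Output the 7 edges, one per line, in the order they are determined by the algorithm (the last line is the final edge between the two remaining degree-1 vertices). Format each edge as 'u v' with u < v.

Initial degrees: {1:2, 2:1, 3:2, 4:1, 5:3, 6:2, 7:1, 8:2}
Step 1: smallest deg-1 vertex = 2, p_1 = 8. Add edge {2,8}. Now deg[2]=0, deg[8]=1.
Step 2: smallest deg-1 vertex = 4, p_2 = 6. Add edge {4,6}. Now deg[4]=0, deg[6]=1.
Step 3: smallest deg-1 vertex = 6, p_3 = 1. Add edge {1,6}. Now deg[6]=0, deg[1]=1.
Step 4: smallest deg-1 vertex = 1, p_4 = 5. Add edge {1,5}. Now deg[1]=0, deg[5]=2.
Step 5: smallest deg-1 vertex = 7, p_5 = 3. Add edge {3,7}. Now deg[7]=0, deg[3]=1.
Step 6: smallest deg-1 vertex = 3, p_6 = 5. Add edge {3,5}. Now deg[3]=0, deg[5]=1.
Final: two remaining deg-1 vertices are 5, 8. Add edge {5,8}.

Answer: 2 8
4 6
1 6
1 5
3 7
3 5
5 8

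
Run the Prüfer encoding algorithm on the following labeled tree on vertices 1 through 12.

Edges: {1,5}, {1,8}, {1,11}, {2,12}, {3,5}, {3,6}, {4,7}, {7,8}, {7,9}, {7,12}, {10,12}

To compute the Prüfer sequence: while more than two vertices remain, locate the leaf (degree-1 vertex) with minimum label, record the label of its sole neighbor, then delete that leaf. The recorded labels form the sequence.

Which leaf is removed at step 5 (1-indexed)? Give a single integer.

Step 1: current leaves = {2,4,6,9,10,11}. Remove leaf 2 (neighbor: 12).
Step 2: current leaves = {4,6,9,10,11}. Remove leaf 4 (neighbor: 7).
Step 3: current leaves = {6,9,10,11}. Remove leaf 6 (neighbor: 3).
Step 4: current leaves = {3,9,10,11}. Remove leaf 3 (neighbor: 5).
Step 5: current leaves = {5,9,10,11}. Remove leaf 5 (neighbor: 1).

Answer: 5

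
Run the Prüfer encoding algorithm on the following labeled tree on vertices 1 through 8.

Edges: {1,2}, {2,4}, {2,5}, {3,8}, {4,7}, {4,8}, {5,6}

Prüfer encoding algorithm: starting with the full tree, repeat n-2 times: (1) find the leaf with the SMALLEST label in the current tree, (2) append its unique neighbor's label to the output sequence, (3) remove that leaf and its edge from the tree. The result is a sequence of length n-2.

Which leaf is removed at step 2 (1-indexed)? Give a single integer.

Step 1: current leaves = {1,3,6,7}. Remove leaf 1 (neighbor: 2).
Step 2: current leaves = {3,6,7}. Remove leaf 3 (neighbor: 8).

Answer: 3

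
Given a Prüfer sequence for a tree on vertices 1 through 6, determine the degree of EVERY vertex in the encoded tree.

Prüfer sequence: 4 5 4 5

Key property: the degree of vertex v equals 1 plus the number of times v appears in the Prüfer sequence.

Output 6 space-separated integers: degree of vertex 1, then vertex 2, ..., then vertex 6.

p_1 = 4: count[4] becomes 1
p_2 = 5: count[5] becomes 1
p_3 = 4: count[4] becomes 2
p_4 = 5: count[5] becomes 2
Degrees (1 + count): deg[1]=1+0=1, deg[2]=1+0=1, deg[3]=1+0=1, deg[4]=1+2=3, deg[5]=1+2=3, deg[6]=1+0=1

Answer: 1 1 1 3 3 1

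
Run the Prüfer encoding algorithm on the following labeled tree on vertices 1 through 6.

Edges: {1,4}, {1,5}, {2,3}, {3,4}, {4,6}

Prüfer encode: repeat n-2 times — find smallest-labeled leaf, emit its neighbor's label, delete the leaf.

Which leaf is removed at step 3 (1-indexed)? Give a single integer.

Step 1: current leaves = {2,5,6}. Remove leaf 2 (neighbor: 3).
Step 2: current leaves = {3,5,6}. Remove leaf 3 (neighbor: 4).
Step 3: current leaves = {5,6}. Remove leaf 5 (neighbor: 1).

Answer: 5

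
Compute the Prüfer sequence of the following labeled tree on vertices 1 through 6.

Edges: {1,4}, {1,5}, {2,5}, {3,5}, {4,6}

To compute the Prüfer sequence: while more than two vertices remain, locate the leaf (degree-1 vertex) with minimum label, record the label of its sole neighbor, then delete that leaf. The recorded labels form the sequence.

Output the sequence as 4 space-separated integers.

Answer: 5 5 1 4

Derivation:
Step 1: leaves = {2,3,6}. Remove smallest leaf 2, emit neighbor 5.
Step 2: leaves = {3,6}. Remove smallest leaf 3, emit neighbor 5.
Step 3: leaves = {5,6}. Remove smallest leaf 5, emit neighbor 1.
Step 4: leaves = {1,6}. Remove smallest leaf 1, emit neighbor 4.
Done: 2 vertices remain (4, 6). Sequence = [5 5 1 4]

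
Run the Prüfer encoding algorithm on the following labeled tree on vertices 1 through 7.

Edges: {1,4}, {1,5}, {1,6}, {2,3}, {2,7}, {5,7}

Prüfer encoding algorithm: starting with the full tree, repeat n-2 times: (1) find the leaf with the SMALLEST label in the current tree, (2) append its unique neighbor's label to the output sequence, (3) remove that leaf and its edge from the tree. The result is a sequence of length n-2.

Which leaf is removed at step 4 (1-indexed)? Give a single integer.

Answer: 6

Derivation:
Step 1: current leaves = {3,4,6}. Remove leaf 3 (neighbor: 2).
Step 2: current leaves = {2,4,6}. Remove leaf 2 (neighbor: 7).
Step 3: current leaves = {4,6,7}. Remove leaf 4 (neighbor: 1).
Step 4: current leaves = {6,7}. Remove leaf 6 (neighbor: 1).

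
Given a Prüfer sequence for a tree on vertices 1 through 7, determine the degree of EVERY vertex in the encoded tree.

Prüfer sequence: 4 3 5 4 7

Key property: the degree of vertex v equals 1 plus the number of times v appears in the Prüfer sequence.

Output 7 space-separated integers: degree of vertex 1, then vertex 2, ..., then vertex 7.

Answer: 1 1 2 3 2 1 2

Derivation:
p_1 = 4: count[4] becomes 1
p_2 = 3: count[3] becomes 1
p_3 = 5: count[5] becomes 1
p_4 = 4: count[4] becomes 2
p_5 = 7: count[7] becomes 1
Degrees (1 + count): deg[1]=1+0=1, deg[2]=1+0=1, deg[3]=1+1=2, deg[4]=1+2=3, deg[5]=1+1=2, deg[6]=1+0=1, deg[7]=1+1=2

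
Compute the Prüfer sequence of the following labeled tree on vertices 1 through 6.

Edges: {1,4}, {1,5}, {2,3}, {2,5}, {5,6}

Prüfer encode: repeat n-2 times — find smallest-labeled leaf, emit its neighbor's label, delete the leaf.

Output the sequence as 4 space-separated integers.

Step 1: leaves = {3,4,6}. Remove smallest leaf 3, emit neighbor 2.
Step 2: leaves = {2,4,6}. Remove smallest leaf 2, emit neighbor 5.
Step 3: leaves = {4,6}. Remove smallest leaf 4, emit neighbor 1.
Step 4: leaves = {1,6}. Remove smallest leaf 1, emit neighbor 5.
Done: 2 vertices remain (5, 6). Sequence = [2 5 1 5]

Answer: 2 5 1 5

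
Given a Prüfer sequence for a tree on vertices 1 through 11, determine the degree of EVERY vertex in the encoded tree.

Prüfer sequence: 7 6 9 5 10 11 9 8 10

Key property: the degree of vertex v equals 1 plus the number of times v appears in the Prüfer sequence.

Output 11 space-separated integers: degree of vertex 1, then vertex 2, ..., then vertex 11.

p_1 = 7: count[7] becomes 1
p_2 = 6: count[6] becomes 1
p_3 = 9: count[9] becomes 1
p_4 = 5: count[5] becomes 1
p_5 = 10: count[10] becomes 1
p_6 = 11: count[11] becomes 1
p_7 = 9: count[9] becomes 2
p_8 = 8: count[8] becomes 1
p_9 = 10: count[10] becomes 2
Degrees (1 + count): deg[1]=1+0=1, deg[2]=1+0=1, deg[3]=1+0=1, deg[4]=1+0=1, deg[5]=1+1=2, deg[6]=1+1=2, deg[7]=1+1=2, deg[8]=1+1=2, deg[9]=1+2=3, deg[10]=1+2=3, deg[11]=1+1=2

Answer: 1 1 1 1 2 2 2 2 3 3 2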